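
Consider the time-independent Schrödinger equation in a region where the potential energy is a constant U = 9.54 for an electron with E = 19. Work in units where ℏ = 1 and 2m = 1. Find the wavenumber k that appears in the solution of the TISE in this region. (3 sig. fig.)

With E > U the solution is oscillatory, ψ ∝ e^{±ikx} with k = √(2m(E − U))/ℏ.
k = √(2 × 0.5 × 9.46) = 3.076.

k = 3.08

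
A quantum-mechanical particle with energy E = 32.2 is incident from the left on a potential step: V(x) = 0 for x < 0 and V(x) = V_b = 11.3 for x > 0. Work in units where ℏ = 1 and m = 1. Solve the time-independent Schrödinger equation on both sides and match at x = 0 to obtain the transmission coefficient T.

T = 0.988

The wavenumbers are k₁ = √(2mE)/ℏ = 8.025 on the left and k₂ = √(2m(E − V_b))/ℏ = 6.465 on the right.
Continuity of ψ and ψ′ at the step yields the reflection amplitude r = (k₁ − k₂)/(k₁ + k₂) = 0.1076; thus R = |r|² = 0.01159, T = 0.9884.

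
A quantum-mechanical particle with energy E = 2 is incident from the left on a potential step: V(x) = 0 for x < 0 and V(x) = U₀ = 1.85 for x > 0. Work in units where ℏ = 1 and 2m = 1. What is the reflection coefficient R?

R = 0.325

The wavenumbers are k₁ = √(2mE)/ℏ = 1.414 on the left and k₂ = √(2m(E − U₀))/ℏ = 0.3873 on the right.
Continuity of ψ and ψ′ at the step yields the reflection amplitude r = (k₁ − k₂)/(k₁ + k₂) = 0.5700; thus R = |r|² = 0.3249, T = 0.6751.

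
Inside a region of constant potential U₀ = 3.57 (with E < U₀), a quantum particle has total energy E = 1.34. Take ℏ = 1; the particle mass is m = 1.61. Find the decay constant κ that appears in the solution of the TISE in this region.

Since E < U₀ the TISE in this region is ψ'' = κ²ψ with κ = √(2m(U₀ − E))/ℏ.
κ = √(2 × 1.61 × 2.23) = 2.680.

κ = 2.68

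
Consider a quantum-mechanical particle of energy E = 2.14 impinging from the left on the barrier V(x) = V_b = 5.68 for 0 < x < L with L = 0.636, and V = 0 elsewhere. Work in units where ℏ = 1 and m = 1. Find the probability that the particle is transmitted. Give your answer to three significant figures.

E < V_b: inside the barrier ψ ∝ e^{±κx} with κ = √(2m(V_b − E))/ℏ = 2.661.
κL = 1.692, sinh(κL) = 2.624.
The exact tunnelling result is T⁻¹ = 1 + V_b² sinh²(κL) / [4E(V_b − E)] = 8.330, so T = 0.120.

T = 0.120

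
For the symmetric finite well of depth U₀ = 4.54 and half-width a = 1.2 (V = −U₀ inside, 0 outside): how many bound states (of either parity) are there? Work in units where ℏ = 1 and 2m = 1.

Define the well-strength parameter z₀ = (a/ℏ)√(2mU₀) = 1.2 × √(2·0.5·4.54) = 2.557.
The even/odd transcendental equations gain one root per π/2 in z₀, giving N = 1 + ⌊2z₀/π⌋ = 1 + ⌊1.628⌋ = 2.

N = 2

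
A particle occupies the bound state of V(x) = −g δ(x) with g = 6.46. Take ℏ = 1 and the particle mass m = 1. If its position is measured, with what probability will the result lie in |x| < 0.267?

The normalised bound state is ψ = √κ e^{−κ|x|} with κ = mg/ℏ² = 6.460.
P(|x| < d) = ∫_{−d}^{d} κ e^{−2κ|x|} dx = 1 − e^{−2κd} = 1 − e^{−3.450} = 0.9682.

P = 0.968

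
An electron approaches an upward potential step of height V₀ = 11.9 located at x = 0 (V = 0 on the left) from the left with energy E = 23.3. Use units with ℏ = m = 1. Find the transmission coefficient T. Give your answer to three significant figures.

On each side the TISE gives plane waves with k = √(2m(E − V))/ℏ: k₁ = √(2·1·23.3) = 6.826, k₂ = √(2·1·11.4) = 4.775.
Continuity of ψ and ψ′ at the step yields the reflection amplitude r = (k₁ − k₂)/(k₁ + k₂) = 0.1768; thus R = |r|² = 0.03127, T = 0.9687.

T = 0.969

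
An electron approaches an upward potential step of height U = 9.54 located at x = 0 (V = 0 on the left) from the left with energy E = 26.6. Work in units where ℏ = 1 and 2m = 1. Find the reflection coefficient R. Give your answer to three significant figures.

On each side the TISE gives plane waves with k = √(2m(E − V))/ℏ: k₁ = √(2·½·26.6) = 5.158, k₂ = √(2·½·17.06) = 4.130.
Matching ψ and ψ′ at x = 0 gives r = (k₁ − k₂)/(k₁ + k₂), so R = r² = 0.01223 and T = 1 − R = 0.9878.

R = 0.0122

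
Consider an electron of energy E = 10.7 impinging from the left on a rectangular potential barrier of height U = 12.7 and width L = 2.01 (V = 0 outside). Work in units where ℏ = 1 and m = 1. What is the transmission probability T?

Since E < U the interior solution is evanescent with decay constant κ = √(2m(U − E))/ℏ = 2.000.
κL = 4.020, sinh(κL) = 27.84.
Matching ψ, ψ′ at both faces gives T = [1 + U² sinh²(κL) / (4E(U − E))]⁻¹ = 1/1462 = 0.000684.

T = 0.000684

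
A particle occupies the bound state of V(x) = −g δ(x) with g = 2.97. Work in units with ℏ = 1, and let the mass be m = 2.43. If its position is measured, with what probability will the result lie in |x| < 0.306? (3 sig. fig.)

The normalised bound state is ψ = √κ e^{−κ|x|} with κ = mg/ℏ² = 7.217.
P(|x| < d) = ∫_{−d}^{d} κ e^{−2κ|x|} dx = 1 − e^{−2κd} = 1 − e^{−4.417} = 0.9879.

P = 0.988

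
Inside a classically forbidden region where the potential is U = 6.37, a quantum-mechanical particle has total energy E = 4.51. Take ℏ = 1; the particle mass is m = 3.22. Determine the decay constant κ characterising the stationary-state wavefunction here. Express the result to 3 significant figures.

κ = 3.46

Since E < U the TISE in this region is ψ'' = κ²ψ with κ = √(2m(U − E))/ℏ.
κ = √(2 × 3.22 × 1.86) = 3.461.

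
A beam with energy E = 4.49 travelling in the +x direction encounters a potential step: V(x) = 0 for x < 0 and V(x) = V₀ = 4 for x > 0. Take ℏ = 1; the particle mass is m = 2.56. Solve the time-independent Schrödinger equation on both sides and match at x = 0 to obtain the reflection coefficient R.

R = 0.253

The wavenumbers are k₁ = √(2mE)/ℏ = 4.795 on the left and k₂ = √(2m(E − V₀))/ℏ = 1.584 on the right.
Matching ψ and ψ′ at x = 0 gives r = (k₁ − k₂)/(k₁ + k₂), so R = r² = 0.2534 and T = 1 − R = 0.7466.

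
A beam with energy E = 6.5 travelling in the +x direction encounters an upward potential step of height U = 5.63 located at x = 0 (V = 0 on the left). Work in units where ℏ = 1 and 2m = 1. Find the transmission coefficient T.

T = 0.784

The wavenumbers are k₁ = √(2mE)/ℏ = 2.550 on the left and k₂ = √(2m(E − U))/ℏ = 0.9327 on the right.
Continuity of ψ and ψ′ at the step yields the reflection amplitude r = (k₁ − k₂)/(k₁ + k₂) = 0.4643; thus R = |r|² = 0.2156, T = 0.7844.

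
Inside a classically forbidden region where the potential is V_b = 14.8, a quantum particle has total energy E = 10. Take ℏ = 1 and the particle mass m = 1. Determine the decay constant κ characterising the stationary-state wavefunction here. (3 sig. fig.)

Since E < V_b the TISE in this region is ψ'' = κ²ψ with κ = √(2m(V_b − E))/ℏ.
κ = √(2 × 1 × 4.8) = 3.098.

κ = 3.10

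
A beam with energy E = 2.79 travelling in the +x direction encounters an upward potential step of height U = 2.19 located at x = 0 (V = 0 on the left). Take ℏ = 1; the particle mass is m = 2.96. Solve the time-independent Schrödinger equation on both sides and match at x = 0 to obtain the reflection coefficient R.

On each side the TISE gives plane waves with k = √(2m(E − V))/ℏ: k₁ = √(2·2.96·2.79) = 4.064, k₂ = √(2·2.96·0.6) = 1.885.
Continuity of ψ and ψ′ at the step yields the reflection amplitude r = (k₁ − k₂)/(k₁ + k₂) = 0.3664; thus R = |r|² = 0.1342, T = 0.8658.

R = 0.134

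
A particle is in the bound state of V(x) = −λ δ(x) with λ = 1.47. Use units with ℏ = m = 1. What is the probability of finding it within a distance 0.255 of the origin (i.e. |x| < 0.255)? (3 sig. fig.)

The normalised bound state is ψ = √κ e^{−κ|x|} with κ = mλ/ℏ² = 1.470.
P(|x| < d) = ∫_{−d}^{d} κ e^{−2κ|x|} dx = 1 − e^{−2κd} = 1 − e^{−0.7497} = 0.5275.

P = 0.527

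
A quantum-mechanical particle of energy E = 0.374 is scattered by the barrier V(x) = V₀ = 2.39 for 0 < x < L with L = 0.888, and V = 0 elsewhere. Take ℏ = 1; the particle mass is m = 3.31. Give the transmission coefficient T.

E < V₀: inside the barrier ψ ∝ e^{±κx} with κ = √(2m(V₀ − E))/ℏ = 3.653.
κL = 3.244, sinh(κL) = 12.80.
Matching ψ, ψ′ at both faces gives T = [1 + V₀² sinh²(κL) / (4E(V₀ − E))]⁻¹ = 1/311.3 = 0.00321.

T = 0.00321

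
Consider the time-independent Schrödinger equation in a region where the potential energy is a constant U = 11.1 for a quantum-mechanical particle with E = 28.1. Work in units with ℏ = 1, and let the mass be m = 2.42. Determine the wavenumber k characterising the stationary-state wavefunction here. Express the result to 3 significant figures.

k = 9.07

With E > U the solution is oscillatory, ψ ∝ e^{±ikx} with k = √(2m(E − U))/ℏ.
k = √(2 × 2.42 × 17) = 9.071.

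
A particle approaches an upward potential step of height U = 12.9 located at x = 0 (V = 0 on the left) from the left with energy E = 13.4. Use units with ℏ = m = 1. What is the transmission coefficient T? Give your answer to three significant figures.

T = 0.543

The wavenumbers are k₁ = √(2mE)/ℏ = 5.177 on the left and k₂ = √(2m(E − U))/ℏ = 1.000 on the right.
Continuity of ψ and ψ′ at the step yields the reflection amplitude r = (k₁ − k₂)/(k₁ + k₂) = 0.6762; thus R = |r|² = 0.4573, T = 0.5427.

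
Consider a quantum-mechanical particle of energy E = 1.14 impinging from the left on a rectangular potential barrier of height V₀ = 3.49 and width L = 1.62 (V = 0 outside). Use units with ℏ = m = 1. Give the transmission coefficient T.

T = 0.00313

E < V₀: inside the barrier ψ ∝ e^{±κx} with κ = √(2m(V₀ − E))/ℏ = 2.168.
κL = 3.512, sinh(κL) = 16.74.
The exact tunnelling result is T⁻¹ = 1 + V₀² sinh²(κL) / [4E(V₀ − E)] = 319.7, so T = 0.00313.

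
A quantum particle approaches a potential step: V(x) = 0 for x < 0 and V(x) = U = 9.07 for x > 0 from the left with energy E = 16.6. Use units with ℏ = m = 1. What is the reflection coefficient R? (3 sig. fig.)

The wavenumbers are k₁ = √(2mE)/ℏ = 5.762 on the left and k₂ = √(2m(E − U))/ℏ = 3.881 on the right.
Matching ψ and ψ′ at x = 0 gives r = (k₁ − k₂)/(k₁ + k₂), so R = r² = 0.03806 and T = 1 − R = 0.9619.

R = 0.0381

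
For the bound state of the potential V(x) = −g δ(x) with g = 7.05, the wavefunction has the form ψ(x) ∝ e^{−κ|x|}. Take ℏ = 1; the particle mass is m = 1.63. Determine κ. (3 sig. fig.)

Integrating the TISE across x = 0 gives the cusp condition ψ'(0⁺) − ψ'(0⁻) = −(2mg/ℏ²)ψ(0).
With ψ ∝ e^{−κ|x|} this yields −2κ = −2mg/ℏ², so κ = mg/ℏ² = 11.49.

κ = 11.5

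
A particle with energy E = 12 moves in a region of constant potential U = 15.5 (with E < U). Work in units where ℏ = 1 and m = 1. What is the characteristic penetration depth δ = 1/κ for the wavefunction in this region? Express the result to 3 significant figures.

δ = 0.378

Since E < U the TISE in this region is ψ'' = κ²ψ with κ = √(2m(U − E))/ℏ.
κ = √(2 × 1 × 3.5) = 2.646. The penetration depth is δ = 1/κ = 0.378.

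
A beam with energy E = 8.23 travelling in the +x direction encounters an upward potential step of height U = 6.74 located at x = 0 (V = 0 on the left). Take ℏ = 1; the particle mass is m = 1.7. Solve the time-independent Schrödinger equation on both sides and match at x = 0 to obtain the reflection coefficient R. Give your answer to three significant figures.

R = 0.162

The wavenumbers are k₁ = √(2mE)/ℏ = 5.290 on the left and k₂ = √(2m(E − U))/ℏ = 2.251 on the right.
Continuity of ψ and ψ′ at the step yields the reflection amplitude r = (k₁ − k₂)/(k₁ + k₂) = 0.4030; thus R = |r|² = 0.1624, T = 0.8376.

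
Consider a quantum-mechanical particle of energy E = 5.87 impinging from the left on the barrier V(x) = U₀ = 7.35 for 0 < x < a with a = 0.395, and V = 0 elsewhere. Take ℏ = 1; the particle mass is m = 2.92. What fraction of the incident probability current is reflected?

R = 0.763

E < U₀: inside the barrier ψ ∝ e^{±κx} with κ = √(2m(U₀ − E))/ℏ = 2.940.
κa = 1.161, sinh(κa) = 1.440.
Matching ψ, ψ′ at both faces gives T = [1 + U₀² sinh²(κa) / (4E(U₀ − E))]⁻¹ = 1/4.226 = 0.237.
R = 1 − T = 0.763.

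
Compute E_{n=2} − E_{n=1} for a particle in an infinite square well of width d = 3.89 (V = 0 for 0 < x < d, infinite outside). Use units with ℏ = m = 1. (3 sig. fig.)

ΔE = 0.978

E_n = n²π²ℏ²/(2md²), so ΔE = (2² − 1²) π²ℏ²/(2md²).
ΔE = 3 × π² / (2 × 1 × 3.89²) = 0.9783.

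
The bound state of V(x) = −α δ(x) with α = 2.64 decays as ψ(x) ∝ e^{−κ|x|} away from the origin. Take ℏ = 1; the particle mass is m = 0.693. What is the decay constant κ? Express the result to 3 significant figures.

κ = 1.83

Integrate −(ℏ²/2m)ψ'' − αδ(x)ψ = Eψ from −ε to +ε: the ψ'' term gives ψ'(0⁺) − ψ'(0⁻) and the δ term gives −(2mα/ℏ²)ψ(0).
With ψ ∝ e^{−κ|x|} this yields −2κ = −2mα/ℏ², so κ = mα/ℏ² = 1.830.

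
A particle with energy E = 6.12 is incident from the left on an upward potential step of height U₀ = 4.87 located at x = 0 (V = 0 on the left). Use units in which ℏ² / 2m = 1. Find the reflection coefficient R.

R = 0.142

On each side the TISE gives plane waves with k = √(2m(E − V))/ℏ: k₁ = √(2·½·6.12) = 2.474, k₂ = √(2·½·1.25) = 1.118.
Continuity of ψ and ψ′ at the step yields the reflection amplitude r = (k₁ − k₂)/(k₁ + k₂) = 0.3775; thus R = |r|² = 0.1425, T = 0.8575.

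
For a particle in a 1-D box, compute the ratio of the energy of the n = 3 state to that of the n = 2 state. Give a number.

Since E_n ∝ n², the ratio is (3/2)² = 2.25.

2.25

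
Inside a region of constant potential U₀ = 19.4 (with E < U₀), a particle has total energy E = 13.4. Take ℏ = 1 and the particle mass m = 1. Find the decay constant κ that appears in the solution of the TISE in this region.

κ = 3.46

Since E < U₀ the TISE in this region is ψ'' = κ²ψ with κ = √(2m(U₀ − E))/ℏ.
κ = √(2 × 1 × 6) = 3.464.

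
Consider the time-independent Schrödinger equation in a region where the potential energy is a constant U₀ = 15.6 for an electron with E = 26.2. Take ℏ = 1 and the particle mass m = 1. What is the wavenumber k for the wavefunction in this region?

k = 4.60

With E > U₀ the solution is oscillatory, ψ ∝ e^{±ikx} with k = √(2m(E − U₀))/ℏ.
k = √(2 × 1 × 10.6) = 4.604.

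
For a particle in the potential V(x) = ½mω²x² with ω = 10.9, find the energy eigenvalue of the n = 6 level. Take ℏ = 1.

The oscillator eigenvalues are E_n = ℏω(n + ½), so E_6 = 10.9 × 6.5 = 70.85.

E = 70.9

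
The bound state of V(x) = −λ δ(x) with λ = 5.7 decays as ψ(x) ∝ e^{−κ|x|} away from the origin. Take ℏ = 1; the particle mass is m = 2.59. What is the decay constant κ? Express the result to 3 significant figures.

Integrating the TISE across x = 0 gives the cusp condition ψ'(0⁺) − ψ'(0⁻) = −(2mλ/ℏ²)ψ(0).
With ψ ∝ e^{−κ|x|} this yields −2κ = −2mλ/ℏ², so κ = mλ/ℏ² = 14.76.

κ = 14.8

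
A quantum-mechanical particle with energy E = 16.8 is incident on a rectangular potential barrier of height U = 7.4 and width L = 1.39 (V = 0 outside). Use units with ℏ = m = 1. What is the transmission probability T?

Above the barrier the interior wavenumber is k₂ = √(2m(E − U))/ℏ = 4.336, giving phase k₂L = 6.027.
T = [1 + U² sin²(k₂L) / (4E(E − U))]⁻¹ = 1/1.006 = 0.994.

T = 0.994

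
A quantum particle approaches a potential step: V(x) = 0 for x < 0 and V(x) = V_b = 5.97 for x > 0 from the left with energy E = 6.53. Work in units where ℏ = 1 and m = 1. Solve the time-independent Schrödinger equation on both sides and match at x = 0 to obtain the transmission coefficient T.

On each side the TISE gives plane waves with k = √(2m(E − V))/ℏ: k₁ = √(2·1·6.53) = 3.614, k₂ = √(2·1·0.56) = 1.058.
Matching ψ and ψ′ at x = 0 gives r = (k₁ − k₂)/(k₁ + k₂), so R = r² = 0.2992 and T = 1 − R = 0.7008.

T = 0.701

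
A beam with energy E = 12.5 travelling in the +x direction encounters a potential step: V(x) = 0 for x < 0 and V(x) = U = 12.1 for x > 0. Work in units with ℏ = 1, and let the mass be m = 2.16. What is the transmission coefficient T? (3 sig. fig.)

On each side the TISE gives plane waves with k = √(2m(E − V))/ℏ: k₁ = √(2·2.16·12.5) = 7.348, k₂ = √(2·2.16·0.4) = 1.315.
Matching ψ and ψ′ at x = 0 gives r = (k₁ − k₂)/(k₁ + k₂), so R = r² = 0.4851 and T = 1 − R = 0.5149.

T = 0.515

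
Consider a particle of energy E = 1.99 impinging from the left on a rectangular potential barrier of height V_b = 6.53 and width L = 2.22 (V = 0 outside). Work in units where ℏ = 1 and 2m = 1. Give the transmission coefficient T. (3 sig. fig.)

T = 0.000264

Since E < V_b the interior solution is evanescent with decay constant κ = √(2m(V_b − E))/ℏ = 2.131.
κL = 4.730, sinh(κL) = 56.66.
Matching ψ, ψ′ at both faces gives T = [1 + V_b² sinh²(κL) / (4E(V_b − E))]⁻¹ = 1/3788 = 0.000264.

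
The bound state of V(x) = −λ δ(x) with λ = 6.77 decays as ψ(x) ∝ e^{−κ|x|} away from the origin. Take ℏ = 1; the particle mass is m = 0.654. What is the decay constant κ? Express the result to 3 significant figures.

Integrate −(ℏ²/2m)ψ'' − λδ(x)ψ = Eψ from −ε to +ε: the ψ'' term gives ψ'(0⁺) − ψ'(0⁻) and the δ term gives −(2mλ/ℏ²)ψ(0).
With ψ ∝ e^{−κ|x|} this yields −2κ = −2mλ/ℏ², so κ = mλ/ℏ² = 4.428.

κ = 4.43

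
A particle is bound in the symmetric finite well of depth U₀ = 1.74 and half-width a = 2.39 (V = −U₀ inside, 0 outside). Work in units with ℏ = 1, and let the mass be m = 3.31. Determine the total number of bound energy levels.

The dimensionless depth is z₀ = a√(2mU₀)/ℏ = 2.39 × √(11.52) = 8.112.
The even/odd transcendental equations gain one root per π/2 in z₀, giving N = 1 + ⌊2z₀/π⌋ = 1 + ⌊5.164⌋ = 6.

N = 6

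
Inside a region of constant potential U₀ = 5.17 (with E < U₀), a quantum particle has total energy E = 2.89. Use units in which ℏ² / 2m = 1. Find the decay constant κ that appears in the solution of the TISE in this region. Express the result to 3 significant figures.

Since E < U₀ the TISE in this region is ψ'' = κ²ψ with κ = √(2m(U₀ − E))/ℏ.
κ = √(2 × 0.5 × 2.28) = 1.510.

κ = 1.51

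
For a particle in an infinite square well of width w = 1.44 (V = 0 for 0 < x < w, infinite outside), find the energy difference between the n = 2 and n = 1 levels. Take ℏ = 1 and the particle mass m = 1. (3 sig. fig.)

E_n = n²π²ℏ²/(2mw²), so ΔE = (2² − 1²) π²ℏ²/(2mw²).
ΔE = 3 × π² / (2 × 1 × 1.44²) = 7.139.

ΔE = 7.14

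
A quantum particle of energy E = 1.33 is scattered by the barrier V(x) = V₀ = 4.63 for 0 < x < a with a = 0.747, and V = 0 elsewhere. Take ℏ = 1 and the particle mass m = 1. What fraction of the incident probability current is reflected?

Since E < V₀ the interior solution is evanescent with decay constant κ = √(2m(V₀ − E))/ℏ = 2.569.
κa = 1.919, sinh(κa) = 3.334.
The exact tunnelling result is T⁻¹ = 1 + V₀² sinh²(κa) / [4E(V₀ − E)] = 14.57, so T = 0.0686.
R = 1 − T = 0.931.

R = 0.931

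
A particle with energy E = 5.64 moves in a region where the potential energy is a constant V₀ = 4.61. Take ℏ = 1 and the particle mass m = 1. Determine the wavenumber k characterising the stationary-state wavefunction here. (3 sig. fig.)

k = 1.44

With E > V₀ the solution is oscillatory, ψ ∝ e^{±ikx} with k = √(2m(E − V₀))/ℏ.
k = √(2 × 1 × 1.03) = 1.435.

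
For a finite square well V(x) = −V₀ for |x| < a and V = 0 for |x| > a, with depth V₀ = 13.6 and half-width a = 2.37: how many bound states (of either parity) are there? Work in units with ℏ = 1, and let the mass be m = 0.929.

Define the well-strength parameter z₀ = (a/ℏ)√(2mV₀) = 2.37 × √(2·0.929·13.6) = 11.91.
A new bound state (alternating even/odd) appears each time z₀ passes a multiple of π/2, so N = ⌊2z₀/π⌋ + 1 = ⌊7.584⌋ + 1 = 8.

N = 8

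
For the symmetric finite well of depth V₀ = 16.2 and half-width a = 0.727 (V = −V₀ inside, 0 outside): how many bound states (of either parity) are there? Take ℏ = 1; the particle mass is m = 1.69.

Define the well-strength parameter z₀ = (a/ℏ)√(2mV₀) = 0.727 × √(2·1.69·16.2) = 5.380.
A new bound state (alternating even/odd) appears each time z₀ passes a multiple of π/2, so N = ⌊2z₀/π⌋ + 1 = ⌊3.425⌋ + 1 = 4.

N = 4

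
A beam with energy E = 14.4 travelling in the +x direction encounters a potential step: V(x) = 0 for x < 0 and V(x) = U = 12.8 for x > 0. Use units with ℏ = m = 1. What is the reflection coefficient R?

On each side the TISE gives plane waves with k = √(2m(E − V))/ℏ: k₁ = √(2·1·14.4) = 5.367, k₂ = √(2·1·1.6) = 1.789.
Matching ψ and ψ′ at x = 0 gives r = (k₁ − k₂)/(k₁ + k₂), so R = r² = 0.2500 and T = 1 − R = 0.7500.

R = 0.250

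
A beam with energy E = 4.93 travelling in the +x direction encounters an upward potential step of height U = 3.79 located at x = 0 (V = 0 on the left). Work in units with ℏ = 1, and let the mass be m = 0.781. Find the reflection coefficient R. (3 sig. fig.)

On each side the TISE gives plane waves with k = √(2m(E − V))/ℏ: k₁ = √(2·0.781·4.93) = 2.775, k₂ = √(2·0.781·1.14) = 1.334.
Matching ψ and ψ′ at x = 0 gives r = (k₁ − k₂)/(k₁ + k₂), so R = r² = 0.1229 and T = 1 − R = 0.8771.

R = 0.123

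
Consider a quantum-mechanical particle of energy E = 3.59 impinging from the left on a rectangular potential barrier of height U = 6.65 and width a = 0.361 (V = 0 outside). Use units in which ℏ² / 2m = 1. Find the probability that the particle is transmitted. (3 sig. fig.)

T = 0.686

Since E < U the interior solution is evanescent with decay constant κ = √(2m(U − E))/ℏ = 1.749.
κa = 0.6315, sinh(κa) = 0.6743.
Matching ψ, ψ′ at both faces gives T = [1 + U² sinh²(κa) / (4E(U − E))]⁻¹ = 1/1.458 = 0.686.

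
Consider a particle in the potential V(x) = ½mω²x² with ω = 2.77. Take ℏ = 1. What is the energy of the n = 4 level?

E = 12.5

The oscillator eigenvalues are E_n = ℏω(n + ½), so E_4 = 2.77 × 4.5 = 12.47.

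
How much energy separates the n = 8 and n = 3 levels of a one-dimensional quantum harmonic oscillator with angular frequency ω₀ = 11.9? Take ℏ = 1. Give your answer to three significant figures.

E_n = ℏω₀(n + ½), so ΔE = (8 − 3) ℏω₀ = 5 × 11.9 = 59.50.

ΔE = 59.5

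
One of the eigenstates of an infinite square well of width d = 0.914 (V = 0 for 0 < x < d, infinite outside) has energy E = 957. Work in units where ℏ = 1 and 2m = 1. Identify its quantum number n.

n = 9

From E_n = n²π²ℏ²/(2md²) invert to n = √(2md²E)/(πℏ).
n = (0.914/π) × √(2 × 0.5 × 957) = 9.000 → n = 9.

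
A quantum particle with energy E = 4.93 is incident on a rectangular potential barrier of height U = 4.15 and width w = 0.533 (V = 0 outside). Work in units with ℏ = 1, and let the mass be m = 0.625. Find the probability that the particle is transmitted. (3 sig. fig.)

Above the barrier the interior wavenumber is k₂ = √(2m(E − U))/ℏ = 0.9874, giving phase k₂w = 0.5263.
Matching at both interfaces gives T⁻¹ = 1 + U² sin²(k₂w) / [4E(E − U)] = 1.283, hence T = 0.780.

T = 0.780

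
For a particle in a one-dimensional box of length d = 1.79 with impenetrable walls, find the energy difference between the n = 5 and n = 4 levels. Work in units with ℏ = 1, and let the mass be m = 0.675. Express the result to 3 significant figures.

ΔE = 20.5

E_n = n²π²ℏ²/(2md²), so ΔE = (5² − 4²) π²ℏ²/(2md²).
ΔE = 9 × π² / (2 × 0.675 × 1.79²) = 20.54.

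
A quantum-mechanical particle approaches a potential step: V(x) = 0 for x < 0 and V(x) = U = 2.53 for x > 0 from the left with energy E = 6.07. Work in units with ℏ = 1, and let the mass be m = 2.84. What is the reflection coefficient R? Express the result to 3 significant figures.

The wavenumbers are k₁ = √(2mE)/ℏ = 5.872 on the left and k₂ = √(2m(E − U))/ℏ = 4.484 on the right.
Continuity of ψ and ψ′ at the step yields the reflection amplitude r = (k₁ − k₂)/(k₁ + k₂) = 0.1340; thus R = |r|² = 0.01796, T = 0.9820.

R = 0.0180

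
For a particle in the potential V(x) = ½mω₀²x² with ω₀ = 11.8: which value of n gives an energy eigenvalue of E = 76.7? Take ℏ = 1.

Invert E_n = (n + ½)ℏω₀: n = E/ℏω₀ − ½ = 6.000, so n = 6.

n = 6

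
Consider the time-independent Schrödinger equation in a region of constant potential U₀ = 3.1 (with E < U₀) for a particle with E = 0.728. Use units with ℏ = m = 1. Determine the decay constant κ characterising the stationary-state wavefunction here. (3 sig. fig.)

κ = 2.18

Since E < U₀ the TISE in this region is ψ'' = κ²ψ with κ = √(2m(U₀ − E))/ℏ.
κ = √(2 × 1 × 2.372) = 2.178.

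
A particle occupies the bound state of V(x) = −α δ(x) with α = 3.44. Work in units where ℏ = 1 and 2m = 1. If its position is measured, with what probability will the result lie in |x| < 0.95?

P = 0.962

The normalised bound state is ψ = √κ e^{−κ|x|} with κ = mα/ℏ² = 1.720.
P(|x| < d) = ∫_{−d}^{d} κ e^{−2κ|x|} dx = 1 − e^{−2κd} = 1 − e^{−3.268} = 0.9619.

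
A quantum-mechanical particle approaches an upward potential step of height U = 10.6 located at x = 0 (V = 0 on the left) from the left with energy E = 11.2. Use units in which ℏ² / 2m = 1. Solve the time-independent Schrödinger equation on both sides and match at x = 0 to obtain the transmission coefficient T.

T = 0.611

The wavenumbers are k₁ = √(2mE)/ℏ = 3.347 on the left and k₂ = √(2m(E − U))/ℏ = 0.7746 on the right.
Matching ψ and ψ′ at x = 0 gives r = (k₁ − k₂)/(k₁ + k₂), so R = r² = 0.3895 and T = 1 − R = 0.6105.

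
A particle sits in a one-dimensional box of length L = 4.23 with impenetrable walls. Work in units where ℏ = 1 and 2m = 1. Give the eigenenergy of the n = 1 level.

Requiring ψ(0) = ψ(L) = 0 quantises k = nπ/L, hence E_n = ℏ²k²/2m = n²π²ℏ²/(2mL²).
E_1 = 1² × π² / (2 × 0.5 × 4.23²) = 0.5516.

E = 0.552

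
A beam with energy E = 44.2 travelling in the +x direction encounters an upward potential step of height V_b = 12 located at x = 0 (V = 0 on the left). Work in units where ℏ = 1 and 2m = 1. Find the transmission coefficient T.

T = 0.994

The wavenumbers are k₁ = √(2mE)/ℏ = 6.648 on the left and k₂ = √(2m(E − V_b))/ℏ = 5.675 on the right.
Matching ψ and ψ′ at x = 0 gives r = (k₁ − k₂)/(k₁ + k₂), so R = r² = 0.006245 and T = 1 − R = 0.9938.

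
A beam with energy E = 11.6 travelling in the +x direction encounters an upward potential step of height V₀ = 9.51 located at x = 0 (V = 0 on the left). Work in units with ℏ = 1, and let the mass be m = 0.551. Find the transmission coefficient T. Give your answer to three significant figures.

On each side the TISE gives plane waves with k = √(2m(E − V))/ℏ: k₁ = √(2·0.551·11.6) = 3.575, k₂ = √(2·0.551·2.09) = 1.518.
Continuity of ψ and ψ′ at the step yields the reflection amplitude r = (k₁ − k₂)/(k₁ + k₂) = 0.4040; thus R = |r|² = 0.1632, T = 0.8368.

T = 0.837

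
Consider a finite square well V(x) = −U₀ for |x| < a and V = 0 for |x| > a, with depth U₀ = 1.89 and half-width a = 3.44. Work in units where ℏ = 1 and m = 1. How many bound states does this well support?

N = 5

Define the well-strength parameter z₀ = (a/ℏ)√(2mU₀) = 3.44 × √(2·1·1.89) = 6.688.
A new bound state (alternating even/odd) appears each time z₀ passes a multiple of π/2, so N = ⌊2z₀/π⌋ + 1 = ⌊4.258⌋ + 1 = 5.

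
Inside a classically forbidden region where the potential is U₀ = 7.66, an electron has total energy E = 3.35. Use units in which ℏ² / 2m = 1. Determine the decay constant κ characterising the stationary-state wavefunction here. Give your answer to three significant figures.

Since E < U₀ the TISE in this region is ψ'' = κ²ψ with κ = √(2m(U₀ − E))/ℏ.
κ = √(2 × 0.5 × 4.31) = 2.076.

κ = 2.08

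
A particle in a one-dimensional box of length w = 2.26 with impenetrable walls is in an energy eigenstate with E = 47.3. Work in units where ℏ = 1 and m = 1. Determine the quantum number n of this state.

n = 7

For an infinite well E_n = n²π²ℏ²/(2mw²), so n = (w/πℏ)√(2mE).
n = (2.26/π) × √(2 × 1 × 47.3) = 6.997 → n = 7.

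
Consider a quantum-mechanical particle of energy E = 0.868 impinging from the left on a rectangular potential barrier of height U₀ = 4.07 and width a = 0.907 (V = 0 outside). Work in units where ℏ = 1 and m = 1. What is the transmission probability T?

T = 0.0271

E < U₀: inside the barrier ψ ∝ e^{±κx} with κ = √(2m(U₀ − E))/ℏ = 2.531.
κa = 2.295, sinh(κa) = 4.913.
Matching ψ, ψ′ at both faces gives T = [1 + U₀² sinh²(κa) / (4E(U₀ − E))]⁻¹ = 1/36.97 = 0.0271.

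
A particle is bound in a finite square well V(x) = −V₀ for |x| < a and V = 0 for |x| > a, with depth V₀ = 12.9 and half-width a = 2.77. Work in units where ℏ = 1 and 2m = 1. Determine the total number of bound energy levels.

Define the well-strength parameter z₀ = (a/ℏ)√(2mV₀) = 2.77 × √(2·0.5·12.9) = 9.949.
The even/odd transcendental equations gain one root per π/2 in z₀, giving N = 1 + ⌊2z₀/π⌋ = 1 + ⌊6.334⌋ = 7.

N = 7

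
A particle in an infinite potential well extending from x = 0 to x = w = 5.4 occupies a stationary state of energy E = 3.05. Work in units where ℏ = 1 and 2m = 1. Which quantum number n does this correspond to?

n = 3

For an infinite well E_n = n²π²ℏ²/(2mw²), so n = (w/πℏ)√(2mE).
n = (5.4/π) × √(2 × 0.5 × 3.05) = 3.002 → n = 3.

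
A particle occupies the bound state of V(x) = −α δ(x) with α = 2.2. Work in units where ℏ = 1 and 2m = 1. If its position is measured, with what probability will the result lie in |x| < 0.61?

The normalised bound state is ψ = √κ e^{−κ|x|} with κ = mα/ℏ² = 1.100.
P(|x| < d) = ∫_{−d}^{d} κ e^{−2κ|x|} dx = 1 − e^{−2κd} = 1 − e^{−1.342} = 0.7387.

P = 0.739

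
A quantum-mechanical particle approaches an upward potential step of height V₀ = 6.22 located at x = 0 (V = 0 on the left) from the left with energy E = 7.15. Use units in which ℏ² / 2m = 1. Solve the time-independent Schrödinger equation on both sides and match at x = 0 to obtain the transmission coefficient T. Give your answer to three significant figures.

The wavenumbers are k₁ = √(2mE)/ℏ = 2.674 on the left and k₂ = √(2m(E − V₀))/ℏ = 0.9644 on the right.
Matching ψ and ψ′ at x = 0 gives r = (k₁ − k₂)/(k₁ + k₂), so R = r² = 0.2208 and T = 1 − R = 0.7792.

T = 0.779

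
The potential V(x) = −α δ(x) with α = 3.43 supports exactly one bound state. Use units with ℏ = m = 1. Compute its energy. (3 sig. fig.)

The bound state is ψ(x) = √κ e^{−κ|x|}. The derivative jump ψ'(0⁺) − ψ'(0⁻) = −(2mα/ℏ²)ψ(0) fixes κ = mα/ℏ² = 3.430.
Then E = −ℏ²κ²/(2m) = −mα²/(2ℏ²) = -5.882.

E = -5.88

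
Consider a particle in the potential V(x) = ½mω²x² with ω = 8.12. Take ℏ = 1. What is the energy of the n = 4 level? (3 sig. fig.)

Using E_n = (n + ½)ℏω: E_4 = 4.5 × 8.12 = 36.54.

E = 36.5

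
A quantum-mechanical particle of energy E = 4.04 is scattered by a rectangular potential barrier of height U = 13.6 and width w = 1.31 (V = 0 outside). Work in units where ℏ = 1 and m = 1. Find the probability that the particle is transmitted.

T = 0.0000354

Since E < U the interior solution is evanescent with decay constant κ = √(2m(U − E))/ℏ = 4.373.
κw = 5.728, sinh(κw) = 153.7.
The exact tunnelling result is T⁻¹ = 1 + U² sinh²(κw) / [4E(U − E)] = 28280, so T = 0.0000354.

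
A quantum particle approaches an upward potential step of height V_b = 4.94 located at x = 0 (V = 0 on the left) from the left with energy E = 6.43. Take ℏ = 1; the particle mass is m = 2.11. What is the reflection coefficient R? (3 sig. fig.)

The wavenumbers are k₁ = √(2mE)/ℏ = 5.209 on the left and k₂ = √(2m(E − V_b))/ℏ = 2.508 on the right.
Matching ψ and ψ′ at x = 0 gives r = (k₁ − k₂)/(k₁ + k₂), so R = r² = 0.1226 and T = 1 − R = 0.8774.

R = 0.123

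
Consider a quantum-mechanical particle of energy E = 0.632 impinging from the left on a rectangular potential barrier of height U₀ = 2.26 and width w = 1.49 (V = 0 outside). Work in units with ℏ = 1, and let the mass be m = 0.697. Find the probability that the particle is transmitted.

E < U₀: inside the barrier ψ ∝ e^{±κx} with κ = √(2m(U₀ − E))/ℏ = 1.506.
κw = 2.245, sinh(κw) = 4.665.
Matching ψ, ψ′ at both faces gives T = [1 + U₀² sinh²(κw) / (4E(U₀ − E))]⁻¹ = 1/28.01 = 0.0357.

T = 0.0357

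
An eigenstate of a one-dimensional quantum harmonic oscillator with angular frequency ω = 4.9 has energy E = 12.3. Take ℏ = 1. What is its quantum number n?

E_n = ℏω(n + ½) ⇒ n = E/(ℏω) − ½ = 12.3/4.9 − 0.5 = 2.010 → n = 2.

n = 2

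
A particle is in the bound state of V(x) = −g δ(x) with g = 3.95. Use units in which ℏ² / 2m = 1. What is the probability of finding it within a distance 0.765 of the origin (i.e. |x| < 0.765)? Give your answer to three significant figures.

The normalised bound state is ψ = √κ e^{−κ|x|} with κ = mg/ℏ² = 1.975.
P(|x| < d) = ∫_{−d}^{d} κ e^{−2κ|x|} dx = 1 − e^{−2κd} = 1 − e^{−3.022} = 0.9513.

P = 0.951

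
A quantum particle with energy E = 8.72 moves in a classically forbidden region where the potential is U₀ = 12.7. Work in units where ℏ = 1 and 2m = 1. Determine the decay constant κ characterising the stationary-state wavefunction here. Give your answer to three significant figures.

κ = 1.99

Since E < U₀ the TISE in this region is ψ'' = κ²ψ with κ = √(2m(U₀ − E))/ℏ.
κ = √(2 × 0.5 × 3.98) = 1.995.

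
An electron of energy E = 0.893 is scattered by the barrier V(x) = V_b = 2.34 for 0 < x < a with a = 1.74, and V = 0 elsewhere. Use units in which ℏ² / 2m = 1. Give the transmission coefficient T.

Since E < V_b the interior solution is evanescent with decay constant κ = √(2m(V_b − E))/ℏ = 1.203.
κa = 2.093, sinh(κa) = 3.993.
Matching ψ, ψ′ at both faces gives T = [1 + V_b² sinh²(κa) / (4E(V_b − E))]⁻¹ = 1/17.89 = 0.0559.

T = 0.0559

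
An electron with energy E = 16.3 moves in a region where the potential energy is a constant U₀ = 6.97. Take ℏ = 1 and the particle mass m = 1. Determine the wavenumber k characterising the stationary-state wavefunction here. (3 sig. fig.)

k = 4.32

With E > U₀ the solution is oscillatory, ψ ∝ e^{±ikx} with k = √(2m(E − U₀))/ℏ.
k = √(2 × 1 × 9.33) = 4.320.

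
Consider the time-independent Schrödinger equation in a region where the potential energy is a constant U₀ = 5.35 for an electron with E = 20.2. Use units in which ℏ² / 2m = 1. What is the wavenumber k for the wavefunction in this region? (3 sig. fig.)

With E > U₀ the solution is oscillatory, ψ ∝ e^{±ikx} with k = √(2m(E − U₀))/ℏ.
k = √(2 × 0.5 × 14.85) = 3.854.

k = 3.85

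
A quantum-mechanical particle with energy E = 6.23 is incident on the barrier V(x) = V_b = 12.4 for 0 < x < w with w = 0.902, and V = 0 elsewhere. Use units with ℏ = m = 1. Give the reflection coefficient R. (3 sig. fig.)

R = 0.993

E < V_b: inside the barrier ψ ∝ e^{±κx} with κ = √(2m(V_b − E))/ℏ = 3.513.
κw = 3.169, sinh(κw) = 11.87.
Matching ψ, ψ′ at both faces gives T = [1 + V_b² sinh²(κw) / (4E(V_b − E))]⁻¹ = 1/141.8 = 0.00705.
R = 1 − T = 0.993.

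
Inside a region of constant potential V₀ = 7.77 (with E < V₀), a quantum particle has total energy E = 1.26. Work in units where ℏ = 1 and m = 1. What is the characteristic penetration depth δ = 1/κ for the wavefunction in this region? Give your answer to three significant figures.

δ = 0.277

Since E < V₀ the TISE in this region is ψ'' = κ²ψ with κ = √(2m(V₀ − E))/ℏ.
κ = √(2 × 1 × 6.51) = 3.608. The penetration depth is δ = 1/κ = 0.277.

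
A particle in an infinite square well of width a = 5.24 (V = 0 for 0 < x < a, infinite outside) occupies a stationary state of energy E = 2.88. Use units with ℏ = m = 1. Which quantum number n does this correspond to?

For an infinite well E_n = n²π²ℏ²/(2ma²), so n = (a/πℏ)√(2mE).
n = (5.24/π) × √(2 × 1 × 2.88) = 4.003 → n = 4.

n = 4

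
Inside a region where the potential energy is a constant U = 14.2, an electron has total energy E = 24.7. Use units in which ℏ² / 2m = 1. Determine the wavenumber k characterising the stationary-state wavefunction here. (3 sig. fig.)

k = 3.24

With E > U the solution is oscillatory, ψ ∝ e^{±ikx} with k = √(2m(E − U))/ℏ.
k = √(2 × 0.5 × 10.5) = 3.240.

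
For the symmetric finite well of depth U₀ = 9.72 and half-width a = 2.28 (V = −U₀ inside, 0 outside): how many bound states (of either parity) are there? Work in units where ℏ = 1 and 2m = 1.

N = 5

Define the well-strength parameter z₀ = (a/ℏ)√(2mU₀) = 2.28 × √(2·0.5·9.72) = 7.108.
A new bound state (alternating even/odd) appears each time z₀ passes a multiple of π/2, so N = ⌊2z₀/π⌋ + 1 = ⌊4.525⌋ + 1 = 5.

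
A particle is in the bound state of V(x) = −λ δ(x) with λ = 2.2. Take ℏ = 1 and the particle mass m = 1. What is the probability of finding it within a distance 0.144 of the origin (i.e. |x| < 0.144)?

The normalised bound state is ψ = √κ e^{−κ|x|} with κ = mλ/ℏ² = 2.200.
P(|x| < d) = ∫_{−d}^{d} κ e^{−2κ|x|} dx = 1 − e^{−2κd} = 1 − e^{−0.6336} = 0.4693.

P = 0.469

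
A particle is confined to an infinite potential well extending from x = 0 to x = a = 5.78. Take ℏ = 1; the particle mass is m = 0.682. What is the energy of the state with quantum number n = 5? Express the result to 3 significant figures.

E = 5.41

Requiring ψ(0) = ψ(a) = 0 quantises k = nπ/a, hence E_n = ℏ²k²/2m = n²π²ℏ²/(2ma²).
E_5 = 5² × π² / (2 × 0.682 × 5.78²) = 5.415.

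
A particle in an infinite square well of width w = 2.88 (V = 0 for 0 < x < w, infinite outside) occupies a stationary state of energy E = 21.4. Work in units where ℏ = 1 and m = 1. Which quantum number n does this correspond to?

n = 6

For an infinite well E_n = n²π²ℏ²/(2mw²), so n = (w/πℏ)√(2mE).
n = (2.88/π) × √(2 × 1 × 21.4) = 5.997 → n = 6.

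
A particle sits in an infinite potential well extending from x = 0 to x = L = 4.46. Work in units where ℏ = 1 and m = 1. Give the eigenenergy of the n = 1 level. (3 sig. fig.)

Requiring ψ(0) = ψ(L) = 0 quantises k = nπ/L, hence E_n = ℏ²k²/2m = n²π²ℏ²/(2mL²).
E_1 = 1² × π² / (2 × 1 × 4.46²) = 0.2481.

E = 0.248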